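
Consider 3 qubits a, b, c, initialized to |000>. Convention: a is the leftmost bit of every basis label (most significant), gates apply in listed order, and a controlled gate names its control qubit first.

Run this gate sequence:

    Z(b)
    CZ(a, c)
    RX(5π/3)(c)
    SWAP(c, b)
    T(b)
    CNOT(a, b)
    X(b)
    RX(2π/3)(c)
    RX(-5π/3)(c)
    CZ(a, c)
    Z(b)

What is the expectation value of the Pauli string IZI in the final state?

In the final state, IZI has expectation -1/2.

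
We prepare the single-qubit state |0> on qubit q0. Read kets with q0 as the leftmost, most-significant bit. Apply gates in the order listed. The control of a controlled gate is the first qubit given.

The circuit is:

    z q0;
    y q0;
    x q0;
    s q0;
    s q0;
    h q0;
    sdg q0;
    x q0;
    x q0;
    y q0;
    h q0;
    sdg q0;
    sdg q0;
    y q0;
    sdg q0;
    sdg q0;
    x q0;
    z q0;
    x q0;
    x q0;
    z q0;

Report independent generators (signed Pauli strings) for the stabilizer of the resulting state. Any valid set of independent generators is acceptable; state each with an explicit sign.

The stabilizer group can be generated by -Y, among other valid generating sets.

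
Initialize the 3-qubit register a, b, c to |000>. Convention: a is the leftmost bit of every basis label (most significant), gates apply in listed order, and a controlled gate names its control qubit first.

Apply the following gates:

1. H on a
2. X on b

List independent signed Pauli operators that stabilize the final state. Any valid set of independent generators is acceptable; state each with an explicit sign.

The final state is stabilized by the group generated by +XII, -IZI, +IIZ; other independent generating sets are equally valid.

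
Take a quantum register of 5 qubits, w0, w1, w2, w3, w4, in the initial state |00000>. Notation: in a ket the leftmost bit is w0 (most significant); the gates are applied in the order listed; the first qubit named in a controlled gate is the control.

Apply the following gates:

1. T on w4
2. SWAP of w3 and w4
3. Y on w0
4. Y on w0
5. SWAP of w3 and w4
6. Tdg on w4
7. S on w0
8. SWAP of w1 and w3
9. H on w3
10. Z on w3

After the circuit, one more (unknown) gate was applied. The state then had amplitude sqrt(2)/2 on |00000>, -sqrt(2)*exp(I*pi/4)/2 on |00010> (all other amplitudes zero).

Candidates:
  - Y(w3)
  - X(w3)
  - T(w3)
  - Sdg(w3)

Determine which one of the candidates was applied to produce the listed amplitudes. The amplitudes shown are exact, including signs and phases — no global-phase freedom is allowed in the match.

The unique candidate consistent with the amplitudes is T(w3).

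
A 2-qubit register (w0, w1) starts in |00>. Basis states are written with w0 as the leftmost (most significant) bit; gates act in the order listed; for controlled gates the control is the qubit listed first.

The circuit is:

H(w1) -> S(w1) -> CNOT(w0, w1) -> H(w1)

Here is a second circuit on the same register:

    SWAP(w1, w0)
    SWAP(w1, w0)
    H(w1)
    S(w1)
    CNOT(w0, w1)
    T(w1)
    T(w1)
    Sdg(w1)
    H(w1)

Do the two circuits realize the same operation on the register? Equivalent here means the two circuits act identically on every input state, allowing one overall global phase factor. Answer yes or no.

Yes — the two circuits implement the same unitary up to a global phase.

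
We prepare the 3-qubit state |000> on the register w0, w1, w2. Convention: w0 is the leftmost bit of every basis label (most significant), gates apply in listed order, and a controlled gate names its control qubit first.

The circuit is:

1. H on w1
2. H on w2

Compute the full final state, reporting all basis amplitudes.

The resulting statevector has amplitude 1/2 on |000>, 1/2 on |001>, 1/2 on |010>, 1/2 on |011>, 0 on |100>, 0 on |101>, 0 on |110>, 0 on |111>.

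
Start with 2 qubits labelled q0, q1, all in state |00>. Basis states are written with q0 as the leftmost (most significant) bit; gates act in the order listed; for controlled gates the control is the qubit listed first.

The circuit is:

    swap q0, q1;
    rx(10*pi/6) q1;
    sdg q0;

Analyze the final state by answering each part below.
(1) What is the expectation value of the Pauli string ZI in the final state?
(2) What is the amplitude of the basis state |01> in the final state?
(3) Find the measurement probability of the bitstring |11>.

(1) The expectation value of ZI is 1.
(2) The amplitude on |01> is -I/2.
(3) The probability of measuring |11> is 0.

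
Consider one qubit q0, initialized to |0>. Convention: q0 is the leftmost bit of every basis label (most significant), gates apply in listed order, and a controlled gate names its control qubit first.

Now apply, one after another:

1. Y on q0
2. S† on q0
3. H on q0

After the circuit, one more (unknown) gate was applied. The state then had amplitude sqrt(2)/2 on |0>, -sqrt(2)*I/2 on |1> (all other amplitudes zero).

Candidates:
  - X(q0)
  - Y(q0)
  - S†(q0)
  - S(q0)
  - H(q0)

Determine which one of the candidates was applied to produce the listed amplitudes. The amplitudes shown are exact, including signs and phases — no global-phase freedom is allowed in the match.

The applied gate was S(q0).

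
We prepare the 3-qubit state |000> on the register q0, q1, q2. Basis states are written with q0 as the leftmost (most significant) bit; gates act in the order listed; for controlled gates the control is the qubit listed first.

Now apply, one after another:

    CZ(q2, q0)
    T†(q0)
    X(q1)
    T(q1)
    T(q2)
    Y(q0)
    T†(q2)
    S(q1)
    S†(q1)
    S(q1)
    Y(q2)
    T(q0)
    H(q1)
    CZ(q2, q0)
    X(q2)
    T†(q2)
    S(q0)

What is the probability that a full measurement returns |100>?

A full measurement returns |100> with probability 1/2.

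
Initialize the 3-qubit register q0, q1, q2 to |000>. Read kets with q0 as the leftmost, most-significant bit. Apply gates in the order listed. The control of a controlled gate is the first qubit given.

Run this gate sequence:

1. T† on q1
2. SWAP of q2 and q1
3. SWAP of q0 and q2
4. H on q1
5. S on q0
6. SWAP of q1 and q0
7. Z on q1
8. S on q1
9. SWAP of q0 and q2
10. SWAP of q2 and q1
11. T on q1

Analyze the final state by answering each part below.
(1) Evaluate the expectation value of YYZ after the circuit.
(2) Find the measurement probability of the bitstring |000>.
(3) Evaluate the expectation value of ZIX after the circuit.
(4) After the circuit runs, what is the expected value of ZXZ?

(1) The expectation value of YYZ is 0.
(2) Outcome |000> occurs with probability 1/2.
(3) The observable ZIX averages to 0.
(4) The expectation value of ZXZ is sqrt(2)/2.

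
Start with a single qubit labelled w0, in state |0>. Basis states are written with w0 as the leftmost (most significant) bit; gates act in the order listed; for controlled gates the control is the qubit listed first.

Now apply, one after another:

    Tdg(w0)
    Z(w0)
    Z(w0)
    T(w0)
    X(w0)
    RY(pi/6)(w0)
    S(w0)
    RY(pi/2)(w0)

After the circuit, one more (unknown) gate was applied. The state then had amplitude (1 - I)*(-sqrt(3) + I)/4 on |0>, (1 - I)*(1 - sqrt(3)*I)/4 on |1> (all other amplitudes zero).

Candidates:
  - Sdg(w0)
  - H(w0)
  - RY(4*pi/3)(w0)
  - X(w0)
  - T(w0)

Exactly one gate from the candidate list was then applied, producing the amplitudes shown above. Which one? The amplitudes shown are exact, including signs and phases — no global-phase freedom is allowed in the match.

The unique candidate consistent with the amplitudes is X(w0). Key observation: gates 1-4 undo each other exactly, leaving only the rest of the circuit to track.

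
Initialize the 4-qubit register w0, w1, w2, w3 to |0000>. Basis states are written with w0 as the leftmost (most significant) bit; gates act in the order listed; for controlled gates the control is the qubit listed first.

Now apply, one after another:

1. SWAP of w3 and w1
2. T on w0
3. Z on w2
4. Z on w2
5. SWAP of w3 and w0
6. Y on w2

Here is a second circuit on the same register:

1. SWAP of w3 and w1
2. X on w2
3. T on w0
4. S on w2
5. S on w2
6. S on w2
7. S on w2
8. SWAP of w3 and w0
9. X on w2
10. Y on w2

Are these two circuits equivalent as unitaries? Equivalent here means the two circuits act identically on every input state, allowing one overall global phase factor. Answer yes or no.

Yes: on every input state the two circuits agree up to one overall phase factor.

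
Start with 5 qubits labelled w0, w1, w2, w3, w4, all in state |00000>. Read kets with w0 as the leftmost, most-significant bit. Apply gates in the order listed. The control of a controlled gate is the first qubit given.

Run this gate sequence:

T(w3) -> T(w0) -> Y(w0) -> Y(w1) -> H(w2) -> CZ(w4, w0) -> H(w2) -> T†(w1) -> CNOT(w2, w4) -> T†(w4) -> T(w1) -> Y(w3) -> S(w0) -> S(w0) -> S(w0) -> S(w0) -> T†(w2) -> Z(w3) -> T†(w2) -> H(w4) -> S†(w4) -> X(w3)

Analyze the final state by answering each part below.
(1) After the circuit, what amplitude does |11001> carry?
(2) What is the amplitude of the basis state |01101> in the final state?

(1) The final state's coefficient on |11001> equals sqrt(2)/2. Key observation: steps 13-16 multiply out to the identity, so the circuit reduces to the remaining gates.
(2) |01101> carries amplitude 0 in the final state.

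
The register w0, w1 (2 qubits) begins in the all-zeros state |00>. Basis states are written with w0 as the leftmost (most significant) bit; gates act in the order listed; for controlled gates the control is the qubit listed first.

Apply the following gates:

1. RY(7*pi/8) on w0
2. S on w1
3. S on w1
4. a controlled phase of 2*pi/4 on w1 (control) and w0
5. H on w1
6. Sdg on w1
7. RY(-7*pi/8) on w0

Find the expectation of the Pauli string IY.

The expectation value of IY is -1.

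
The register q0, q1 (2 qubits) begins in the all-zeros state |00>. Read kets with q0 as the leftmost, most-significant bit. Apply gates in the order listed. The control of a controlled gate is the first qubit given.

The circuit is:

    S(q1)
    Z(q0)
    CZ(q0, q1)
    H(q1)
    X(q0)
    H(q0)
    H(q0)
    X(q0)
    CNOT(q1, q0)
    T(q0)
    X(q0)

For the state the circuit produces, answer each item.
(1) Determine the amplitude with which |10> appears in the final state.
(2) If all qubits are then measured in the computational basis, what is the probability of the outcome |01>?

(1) The amplitude on |10> is sqrt(2)/2. Key observation: steps 5-8 multiply out to the identity, so the circuit reduces to the remaining gates.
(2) A full measurement returns |01> with probability 1/2.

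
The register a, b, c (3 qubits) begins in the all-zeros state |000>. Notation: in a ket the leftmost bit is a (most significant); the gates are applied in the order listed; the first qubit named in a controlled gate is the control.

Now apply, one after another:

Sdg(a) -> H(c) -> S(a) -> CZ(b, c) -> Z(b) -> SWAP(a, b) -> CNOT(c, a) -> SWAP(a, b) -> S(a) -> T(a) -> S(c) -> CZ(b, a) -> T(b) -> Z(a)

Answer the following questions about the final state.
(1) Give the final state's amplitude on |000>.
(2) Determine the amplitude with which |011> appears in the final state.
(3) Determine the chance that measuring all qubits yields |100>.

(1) The final state's coefficient on |000> equals sqrt(2)/2.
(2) The final state's coefficient on |011> equals sqrt(2)*exp(3*I*pi/4)/2.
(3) The probability of measuring |100> is 0.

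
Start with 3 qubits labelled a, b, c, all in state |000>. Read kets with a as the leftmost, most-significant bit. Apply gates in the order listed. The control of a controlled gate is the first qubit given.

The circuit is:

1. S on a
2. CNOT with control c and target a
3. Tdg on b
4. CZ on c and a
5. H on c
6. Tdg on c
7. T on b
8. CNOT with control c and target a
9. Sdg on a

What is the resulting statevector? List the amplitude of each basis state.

The resulting statevector has amplitude sqrt(2)/2 on |000>, -sqrt(2)*exp(I*pi/4)/2 on |101>, and 0 on every other basis state.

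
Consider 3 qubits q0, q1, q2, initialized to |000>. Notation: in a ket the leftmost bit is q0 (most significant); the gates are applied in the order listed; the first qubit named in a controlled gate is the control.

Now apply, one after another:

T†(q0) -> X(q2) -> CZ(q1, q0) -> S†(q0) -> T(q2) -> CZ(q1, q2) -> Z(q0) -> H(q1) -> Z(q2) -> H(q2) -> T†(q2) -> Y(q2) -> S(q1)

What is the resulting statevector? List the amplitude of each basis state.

After the circuit, the state carries amplitude -I/2 on |000>, -exp(3*I*pi/4)/2 on |001>, 1/2 on |010>, exp(I*pi/4)/2 on |011>, 0 on |100>, 0 on |101>, 0 on |110>, 0 on |111>.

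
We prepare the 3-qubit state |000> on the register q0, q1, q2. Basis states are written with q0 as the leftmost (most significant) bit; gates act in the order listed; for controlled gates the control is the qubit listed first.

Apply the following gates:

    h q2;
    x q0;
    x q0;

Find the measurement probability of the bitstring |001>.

Outcome |001> occurs with probability 1/2.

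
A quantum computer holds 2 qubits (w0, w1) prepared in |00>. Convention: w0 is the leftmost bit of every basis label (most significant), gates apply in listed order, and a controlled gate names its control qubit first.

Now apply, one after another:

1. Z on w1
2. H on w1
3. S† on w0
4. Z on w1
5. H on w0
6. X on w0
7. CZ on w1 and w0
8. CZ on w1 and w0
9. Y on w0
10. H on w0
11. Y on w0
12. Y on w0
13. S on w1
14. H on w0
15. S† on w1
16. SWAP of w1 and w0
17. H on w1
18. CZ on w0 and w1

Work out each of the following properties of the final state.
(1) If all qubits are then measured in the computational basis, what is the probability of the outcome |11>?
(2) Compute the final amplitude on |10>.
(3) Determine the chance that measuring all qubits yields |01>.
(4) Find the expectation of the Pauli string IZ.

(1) Outcome |11> occurs with probability 1/2.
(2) The amplitude on |10> is 0.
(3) A full measurement returns |01> with probability 1/2.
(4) The expectation value of IZ is -1.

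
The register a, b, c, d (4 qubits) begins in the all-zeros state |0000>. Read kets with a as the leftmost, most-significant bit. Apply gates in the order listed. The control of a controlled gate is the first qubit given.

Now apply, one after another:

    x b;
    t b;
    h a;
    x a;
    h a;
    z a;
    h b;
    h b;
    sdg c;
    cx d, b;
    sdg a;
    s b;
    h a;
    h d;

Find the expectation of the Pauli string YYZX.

The expectation value of YYZX is 0. Key observation: the block from step 3 through step 6 cancels to the identity and can be dropped.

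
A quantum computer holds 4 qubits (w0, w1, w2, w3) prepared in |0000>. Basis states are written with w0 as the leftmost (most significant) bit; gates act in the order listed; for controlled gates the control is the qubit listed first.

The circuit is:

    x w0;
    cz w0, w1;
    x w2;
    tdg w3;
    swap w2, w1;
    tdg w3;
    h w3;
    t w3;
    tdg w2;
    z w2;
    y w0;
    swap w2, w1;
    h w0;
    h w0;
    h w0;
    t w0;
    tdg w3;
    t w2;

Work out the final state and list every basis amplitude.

After the circuit, the state carries amplitude -exp(3*I*pi/4)/2 on |0010>, -exp(3*I*pi/4)/2 on |0011>, 1/2 on |1010>, 1/2 on |1011>, and 0 on every other basis state. Key observation: steps 13-14 multiply out to the identity, so the circuit reduces to the remaining gates.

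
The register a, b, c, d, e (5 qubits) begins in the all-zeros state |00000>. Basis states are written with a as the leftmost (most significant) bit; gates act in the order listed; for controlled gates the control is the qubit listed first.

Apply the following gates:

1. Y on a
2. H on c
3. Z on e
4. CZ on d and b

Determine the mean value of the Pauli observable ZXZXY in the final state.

In the final state, ZXZXY has expectation 0.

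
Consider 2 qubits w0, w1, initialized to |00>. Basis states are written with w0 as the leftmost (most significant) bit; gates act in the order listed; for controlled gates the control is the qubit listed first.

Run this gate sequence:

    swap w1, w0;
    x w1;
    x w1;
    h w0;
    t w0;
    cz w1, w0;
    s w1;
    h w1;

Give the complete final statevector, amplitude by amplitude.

The final amplitudes are 1/2 on |00>, 1/2 on |01>, exp(I*pi/4)/2 on |10>, exp(I*pi/4)/2 on |11>. Key observation: the block from step 2 through step 3 cancels to the identity and can be dropped.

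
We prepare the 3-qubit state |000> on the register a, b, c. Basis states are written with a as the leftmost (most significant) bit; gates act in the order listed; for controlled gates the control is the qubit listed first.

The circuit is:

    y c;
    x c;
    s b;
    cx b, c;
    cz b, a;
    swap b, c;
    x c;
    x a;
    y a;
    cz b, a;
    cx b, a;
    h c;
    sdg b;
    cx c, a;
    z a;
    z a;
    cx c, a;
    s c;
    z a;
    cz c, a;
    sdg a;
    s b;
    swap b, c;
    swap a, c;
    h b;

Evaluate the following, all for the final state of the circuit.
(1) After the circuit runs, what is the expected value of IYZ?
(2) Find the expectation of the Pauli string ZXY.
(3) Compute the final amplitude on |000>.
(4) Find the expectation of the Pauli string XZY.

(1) In the final state, IYZ has expectation 1.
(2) The expectation value of ZXY is 0.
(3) The amplitude on |000> is 1/2 - I/2.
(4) In the final state, XZY has expectation 0.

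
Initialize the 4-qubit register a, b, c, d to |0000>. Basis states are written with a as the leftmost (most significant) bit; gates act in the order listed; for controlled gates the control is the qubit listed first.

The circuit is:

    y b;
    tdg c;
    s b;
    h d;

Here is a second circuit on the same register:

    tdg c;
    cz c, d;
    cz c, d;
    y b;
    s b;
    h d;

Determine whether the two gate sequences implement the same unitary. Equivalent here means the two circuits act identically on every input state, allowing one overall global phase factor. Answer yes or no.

Yes, they are equivalent — the unitaries differ by at most a global phase.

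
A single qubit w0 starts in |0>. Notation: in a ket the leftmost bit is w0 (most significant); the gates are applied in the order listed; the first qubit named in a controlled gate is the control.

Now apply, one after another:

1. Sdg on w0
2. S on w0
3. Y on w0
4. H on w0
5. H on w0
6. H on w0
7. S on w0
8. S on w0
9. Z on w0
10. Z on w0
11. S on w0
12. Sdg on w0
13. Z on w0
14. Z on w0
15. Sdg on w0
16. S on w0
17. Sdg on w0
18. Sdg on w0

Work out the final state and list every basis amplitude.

After the circuit, the state carries amplitude sqrt(2)*I/2 on |0>, -sqrt(2)*I/2 on |1>.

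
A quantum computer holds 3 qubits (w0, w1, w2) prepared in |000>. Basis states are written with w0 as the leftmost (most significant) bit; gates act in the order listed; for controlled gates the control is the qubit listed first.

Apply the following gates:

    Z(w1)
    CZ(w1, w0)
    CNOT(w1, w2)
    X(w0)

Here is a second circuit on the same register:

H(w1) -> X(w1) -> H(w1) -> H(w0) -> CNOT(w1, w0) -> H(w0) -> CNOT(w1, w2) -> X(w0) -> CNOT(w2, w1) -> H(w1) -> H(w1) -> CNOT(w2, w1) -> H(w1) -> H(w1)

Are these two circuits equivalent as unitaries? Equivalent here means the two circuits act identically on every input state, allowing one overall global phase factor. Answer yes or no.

Yes, they are equivalent — the unitaries differ by at most a global phase.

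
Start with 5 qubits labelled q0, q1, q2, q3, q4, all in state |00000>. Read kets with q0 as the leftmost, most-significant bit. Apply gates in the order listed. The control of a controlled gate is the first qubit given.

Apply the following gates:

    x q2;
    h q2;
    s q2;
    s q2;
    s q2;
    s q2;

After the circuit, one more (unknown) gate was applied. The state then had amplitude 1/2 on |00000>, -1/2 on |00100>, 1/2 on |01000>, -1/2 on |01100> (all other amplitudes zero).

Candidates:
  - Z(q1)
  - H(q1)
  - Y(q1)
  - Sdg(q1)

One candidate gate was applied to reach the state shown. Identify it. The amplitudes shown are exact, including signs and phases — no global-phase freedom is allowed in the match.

The applied gate was H(q1). Key observation: gates 3-6 undo each other exactly, leaving only the rest of the circuit to track.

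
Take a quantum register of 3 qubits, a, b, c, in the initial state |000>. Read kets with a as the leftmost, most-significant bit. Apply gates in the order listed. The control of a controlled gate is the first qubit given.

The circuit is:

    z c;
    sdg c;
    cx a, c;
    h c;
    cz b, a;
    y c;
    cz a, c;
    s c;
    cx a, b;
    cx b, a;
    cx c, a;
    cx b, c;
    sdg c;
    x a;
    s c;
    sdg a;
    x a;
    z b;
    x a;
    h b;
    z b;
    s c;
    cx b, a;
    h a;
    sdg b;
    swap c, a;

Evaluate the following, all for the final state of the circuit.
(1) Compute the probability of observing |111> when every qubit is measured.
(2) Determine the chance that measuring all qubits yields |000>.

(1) Outcome |111> occurs with probability 1/8.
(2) Outcome |000> occurs with probability 1/8.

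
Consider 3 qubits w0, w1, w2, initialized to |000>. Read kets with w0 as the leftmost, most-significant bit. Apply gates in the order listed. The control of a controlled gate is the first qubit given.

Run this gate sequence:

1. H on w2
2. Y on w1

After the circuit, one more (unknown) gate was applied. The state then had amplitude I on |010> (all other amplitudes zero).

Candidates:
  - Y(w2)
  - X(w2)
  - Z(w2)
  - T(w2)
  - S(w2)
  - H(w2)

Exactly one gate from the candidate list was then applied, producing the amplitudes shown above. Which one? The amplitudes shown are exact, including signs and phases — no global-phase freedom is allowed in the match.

It was H(w2) that produced the state shown.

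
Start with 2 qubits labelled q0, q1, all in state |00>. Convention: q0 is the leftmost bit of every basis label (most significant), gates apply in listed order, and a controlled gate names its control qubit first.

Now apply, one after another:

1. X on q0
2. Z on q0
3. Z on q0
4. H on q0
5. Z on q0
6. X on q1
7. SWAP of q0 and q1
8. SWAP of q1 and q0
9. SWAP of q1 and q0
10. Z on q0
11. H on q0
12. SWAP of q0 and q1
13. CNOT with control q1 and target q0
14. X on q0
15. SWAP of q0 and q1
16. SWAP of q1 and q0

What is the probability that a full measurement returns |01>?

Outcome |01> occurs with probability 1/4.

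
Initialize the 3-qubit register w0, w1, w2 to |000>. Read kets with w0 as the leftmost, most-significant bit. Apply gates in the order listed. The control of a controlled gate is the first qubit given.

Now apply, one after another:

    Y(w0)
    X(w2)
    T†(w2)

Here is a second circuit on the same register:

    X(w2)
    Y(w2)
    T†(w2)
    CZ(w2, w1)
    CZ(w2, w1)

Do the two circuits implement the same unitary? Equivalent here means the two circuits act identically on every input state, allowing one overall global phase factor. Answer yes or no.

No: there is an input state on which the two circuits produce genuinely different outputs (not merely differing by a phase).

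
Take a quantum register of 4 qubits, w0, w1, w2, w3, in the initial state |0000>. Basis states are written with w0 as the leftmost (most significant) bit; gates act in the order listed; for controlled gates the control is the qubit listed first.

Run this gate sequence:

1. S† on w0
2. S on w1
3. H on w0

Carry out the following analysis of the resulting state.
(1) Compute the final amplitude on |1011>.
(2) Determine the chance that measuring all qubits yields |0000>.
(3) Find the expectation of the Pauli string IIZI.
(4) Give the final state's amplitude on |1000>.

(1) The amplitude on |1011> is 0.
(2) A full measurement returns |0000> with probability 1/2.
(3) In the final state, IIZI has expectation 1.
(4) The final state's coefficient on |1000> equals sqrt(2)/2.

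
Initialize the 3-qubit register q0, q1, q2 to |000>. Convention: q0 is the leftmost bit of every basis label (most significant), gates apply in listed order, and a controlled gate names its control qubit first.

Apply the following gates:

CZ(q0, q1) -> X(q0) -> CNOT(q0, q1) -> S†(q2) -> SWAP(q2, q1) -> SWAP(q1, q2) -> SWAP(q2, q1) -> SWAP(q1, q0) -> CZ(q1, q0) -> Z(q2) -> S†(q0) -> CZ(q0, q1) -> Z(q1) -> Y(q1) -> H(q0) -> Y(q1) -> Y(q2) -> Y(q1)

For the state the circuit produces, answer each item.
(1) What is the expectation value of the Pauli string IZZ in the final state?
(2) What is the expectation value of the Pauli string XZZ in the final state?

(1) In the final state, IZZ has expectation 1.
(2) The observable XZZ averages to 1.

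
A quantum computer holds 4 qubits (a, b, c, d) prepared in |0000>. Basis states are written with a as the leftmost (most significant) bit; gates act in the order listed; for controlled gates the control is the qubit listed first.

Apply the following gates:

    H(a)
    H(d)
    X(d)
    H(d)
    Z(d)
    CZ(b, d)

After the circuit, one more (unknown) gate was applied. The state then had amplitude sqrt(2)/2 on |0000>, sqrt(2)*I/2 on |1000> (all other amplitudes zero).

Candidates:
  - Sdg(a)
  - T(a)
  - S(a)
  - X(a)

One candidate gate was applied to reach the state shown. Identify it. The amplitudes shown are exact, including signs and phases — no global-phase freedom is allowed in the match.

The unique candidate consistent with the amplitudes is S(a). Key observation: steps 2-5 multiply out to the identity, so the circuit reduces to the remaining gates.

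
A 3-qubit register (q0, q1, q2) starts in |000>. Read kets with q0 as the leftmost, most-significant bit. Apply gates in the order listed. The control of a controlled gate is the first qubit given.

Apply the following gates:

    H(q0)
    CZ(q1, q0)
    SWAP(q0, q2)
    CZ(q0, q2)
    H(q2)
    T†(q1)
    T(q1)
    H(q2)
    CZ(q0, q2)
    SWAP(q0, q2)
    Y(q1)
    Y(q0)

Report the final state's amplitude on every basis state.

The resulting statevector has amplitude sqrt(2)/2 on |010>, -sqrt(2)/2 on |110>, and 0 on every other basis state. Key observation: steps 3-10 multiply out to the identity, so the circuit reduces to the remaining gates.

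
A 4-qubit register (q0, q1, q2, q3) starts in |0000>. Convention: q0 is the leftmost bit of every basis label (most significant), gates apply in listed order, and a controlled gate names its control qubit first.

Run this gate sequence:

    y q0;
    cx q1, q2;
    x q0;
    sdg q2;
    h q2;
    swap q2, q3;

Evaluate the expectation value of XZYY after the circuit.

In the final state, XZYY has expectation 0.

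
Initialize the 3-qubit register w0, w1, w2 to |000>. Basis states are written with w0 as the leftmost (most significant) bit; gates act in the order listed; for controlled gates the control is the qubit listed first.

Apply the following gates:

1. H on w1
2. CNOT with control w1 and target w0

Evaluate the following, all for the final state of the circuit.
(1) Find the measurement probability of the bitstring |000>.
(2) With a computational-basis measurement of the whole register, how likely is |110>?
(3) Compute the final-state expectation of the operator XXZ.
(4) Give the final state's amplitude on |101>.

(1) A full measurement returns |000> with probability 1/2.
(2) A full measurement returns |110> with probability 1/2.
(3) The observable XXZ averages to 1.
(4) The final state's coefficient on |101> equals 0.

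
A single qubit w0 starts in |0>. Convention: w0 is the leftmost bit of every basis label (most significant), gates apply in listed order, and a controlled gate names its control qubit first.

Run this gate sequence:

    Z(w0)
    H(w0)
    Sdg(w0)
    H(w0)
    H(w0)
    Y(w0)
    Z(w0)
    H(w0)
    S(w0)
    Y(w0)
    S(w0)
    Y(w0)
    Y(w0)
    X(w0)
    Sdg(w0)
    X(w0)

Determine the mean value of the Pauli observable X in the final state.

The observable X averages to 1.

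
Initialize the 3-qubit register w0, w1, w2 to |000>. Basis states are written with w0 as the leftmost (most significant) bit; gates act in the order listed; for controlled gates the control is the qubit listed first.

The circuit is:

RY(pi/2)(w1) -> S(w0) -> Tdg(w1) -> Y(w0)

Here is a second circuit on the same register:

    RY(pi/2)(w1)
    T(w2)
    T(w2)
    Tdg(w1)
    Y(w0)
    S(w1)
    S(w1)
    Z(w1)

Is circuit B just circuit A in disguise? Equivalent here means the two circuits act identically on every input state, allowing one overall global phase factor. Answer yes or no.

No, they are not equivalent — no single phase factor reconciles the two unitaries.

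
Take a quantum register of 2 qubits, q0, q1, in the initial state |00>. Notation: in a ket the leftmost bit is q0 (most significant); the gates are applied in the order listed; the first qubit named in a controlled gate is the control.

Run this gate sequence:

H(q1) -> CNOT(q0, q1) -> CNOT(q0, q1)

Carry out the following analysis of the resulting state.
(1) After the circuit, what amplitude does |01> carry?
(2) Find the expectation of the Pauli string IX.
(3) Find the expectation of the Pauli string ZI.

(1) The amplitude on |01> is sqrt(2)/2.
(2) In the final state, IX has expectation 1.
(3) In the final state, ZI has expectation 1.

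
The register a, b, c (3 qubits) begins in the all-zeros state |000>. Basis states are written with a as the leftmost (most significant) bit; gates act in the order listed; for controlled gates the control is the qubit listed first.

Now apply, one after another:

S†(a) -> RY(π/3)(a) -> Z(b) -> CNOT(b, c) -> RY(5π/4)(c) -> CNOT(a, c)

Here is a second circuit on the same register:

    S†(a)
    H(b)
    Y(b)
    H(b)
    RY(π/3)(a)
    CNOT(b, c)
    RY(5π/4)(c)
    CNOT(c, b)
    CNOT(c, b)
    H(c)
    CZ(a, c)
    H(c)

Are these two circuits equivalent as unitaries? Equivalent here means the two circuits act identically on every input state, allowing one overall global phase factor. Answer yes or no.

No: there is an input state on which the two circuits produce genuinely different outputs (not merely differing by a phase).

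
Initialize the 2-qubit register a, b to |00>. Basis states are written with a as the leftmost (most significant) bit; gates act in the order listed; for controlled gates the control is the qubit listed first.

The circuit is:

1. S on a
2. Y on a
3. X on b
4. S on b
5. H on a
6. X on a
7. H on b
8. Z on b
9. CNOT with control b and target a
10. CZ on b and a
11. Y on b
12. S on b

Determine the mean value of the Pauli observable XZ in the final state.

In the final state, XZ has expectation 1.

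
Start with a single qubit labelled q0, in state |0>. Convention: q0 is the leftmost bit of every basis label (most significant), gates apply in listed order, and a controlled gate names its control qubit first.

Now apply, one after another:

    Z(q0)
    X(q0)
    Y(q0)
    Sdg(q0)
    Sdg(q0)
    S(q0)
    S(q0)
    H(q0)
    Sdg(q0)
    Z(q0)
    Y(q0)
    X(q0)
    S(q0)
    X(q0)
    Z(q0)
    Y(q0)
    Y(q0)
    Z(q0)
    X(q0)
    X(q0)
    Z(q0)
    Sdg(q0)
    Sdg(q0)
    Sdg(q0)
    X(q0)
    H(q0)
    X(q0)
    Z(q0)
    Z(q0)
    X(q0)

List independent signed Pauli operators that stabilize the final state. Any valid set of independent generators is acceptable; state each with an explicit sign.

The final state is stabilized by the group generated by -Y; other independent generating sets are equally valid. Key observation: the block from step 14 through step 19 cancels to the identity and can be dropped.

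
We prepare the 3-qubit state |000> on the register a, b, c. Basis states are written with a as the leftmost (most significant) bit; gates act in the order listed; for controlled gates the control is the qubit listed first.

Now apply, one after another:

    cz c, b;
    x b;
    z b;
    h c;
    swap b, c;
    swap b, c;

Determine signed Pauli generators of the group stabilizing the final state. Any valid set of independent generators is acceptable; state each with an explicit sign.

The stabilizer group can be generated by +IIX, +ZII, -IZI, among other valid generating sets.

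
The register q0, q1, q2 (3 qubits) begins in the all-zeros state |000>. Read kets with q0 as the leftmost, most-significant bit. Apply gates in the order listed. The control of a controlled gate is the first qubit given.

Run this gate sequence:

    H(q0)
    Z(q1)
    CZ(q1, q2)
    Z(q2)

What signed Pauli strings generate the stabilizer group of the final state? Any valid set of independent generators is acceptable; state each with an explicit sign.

The stabilizer group can be generated by +XII, +IZI, +IIZ, among other valid generating sets.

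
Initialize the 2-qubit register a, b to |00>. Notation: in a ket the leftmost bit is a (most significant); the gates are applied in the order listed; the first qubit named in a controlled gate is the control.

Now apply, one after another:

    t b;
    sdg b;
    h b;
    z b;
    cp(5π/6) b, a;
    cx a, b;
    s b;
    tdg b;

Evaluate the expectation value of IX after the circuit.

The observable IX averages to -sqrt(2)/2.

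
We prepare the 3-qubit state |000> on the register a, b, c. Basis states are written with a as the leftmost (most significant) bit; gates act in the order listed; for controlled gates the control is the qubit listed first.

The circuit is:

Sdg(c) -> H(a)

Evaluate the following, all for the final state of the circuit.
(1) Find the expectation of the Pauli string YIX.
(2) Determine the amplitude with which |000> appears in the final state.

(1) In the final state, YIX has expectation 0.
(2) The final state's coefficient on |000> equals sqrt(2)/2.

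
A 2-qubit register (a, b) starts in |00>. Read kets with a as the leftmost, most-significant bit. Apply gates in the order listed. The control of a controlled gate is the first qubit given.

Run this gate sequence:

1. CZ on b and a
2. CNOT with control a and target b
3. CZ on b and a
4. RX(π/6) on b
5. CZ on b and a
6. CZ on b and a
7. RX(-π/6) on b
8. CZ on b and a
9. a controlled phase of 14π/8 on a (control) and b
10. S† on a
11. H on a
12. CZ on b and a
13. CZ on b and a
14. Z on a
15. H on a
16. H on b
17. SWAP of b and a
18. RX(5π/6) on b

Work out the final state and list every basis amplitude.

The resulting statevector has amplitude I*(-sqrt(3) - 1)/4 on |00>, -1/4 + sqrt(3)/4 on |01>, I*(-sqrt(3) - 1)/4 on |10>, -1/4 + sqrt(3)/4 on |11>. Key observation: the block from step 3 through step 8 cancels to the identity and can be dropped.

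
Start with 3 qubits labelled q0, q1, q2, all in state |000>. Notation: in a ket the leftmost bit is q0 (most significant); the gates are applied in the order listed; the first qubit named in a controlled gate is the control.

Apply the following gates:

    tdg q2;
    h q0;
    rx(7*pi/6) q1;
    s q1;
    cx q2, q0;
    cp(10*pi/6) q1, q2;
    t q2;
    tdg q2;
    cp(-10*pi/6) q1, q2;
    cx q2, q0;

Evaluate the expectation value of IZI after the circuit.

The observable IZI averages to -sqrt(3)/2.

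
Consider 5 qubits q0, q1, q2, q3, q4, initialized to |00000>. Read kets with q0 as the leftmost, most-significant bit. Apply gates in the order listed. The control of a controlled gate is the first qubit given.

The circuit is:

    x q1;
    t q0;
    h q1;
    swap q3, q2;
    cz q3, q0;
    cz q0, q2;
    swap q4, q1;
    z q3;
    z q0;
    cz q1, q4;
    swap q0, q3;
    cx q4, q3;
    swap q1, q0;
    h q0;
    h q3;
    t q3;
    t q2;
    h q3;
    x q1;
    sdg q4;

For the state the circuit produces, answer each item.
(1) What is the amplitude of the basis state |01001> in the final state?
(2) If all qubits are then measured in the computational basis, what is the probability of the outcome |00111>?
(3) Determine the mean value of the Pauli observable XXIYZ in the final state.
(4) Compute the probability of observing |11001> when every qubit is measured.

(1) |01001> carries amplitude -exp(3*I*pi/4)/4 + I/4 in the final state.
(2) A full measurement returns |00111> with probability 0.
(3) In the final state, XXIYZ has expectation 0.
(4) A full measurement returns |11001> with probability 1/8 - sqrt(2)/16.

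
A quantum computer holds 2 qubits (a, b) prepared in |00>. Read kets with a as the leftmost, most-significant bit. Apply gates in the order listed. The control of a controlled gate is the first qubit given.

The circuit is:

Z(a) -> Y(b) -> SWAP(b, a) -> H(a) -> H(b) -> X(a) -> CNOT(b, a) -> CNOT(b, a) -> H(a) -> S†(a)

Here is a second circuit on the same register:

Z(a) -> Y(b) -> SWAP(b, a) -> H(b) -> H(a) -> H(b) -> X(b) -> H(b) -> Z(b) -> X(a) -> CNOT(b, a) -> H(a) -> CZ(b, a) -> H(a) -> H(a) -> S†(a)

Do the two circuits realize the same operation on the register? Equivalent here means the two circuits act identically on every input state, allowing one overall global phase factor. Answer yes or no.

Yes, they are equivalent — the unitaries differ by at most a global phase.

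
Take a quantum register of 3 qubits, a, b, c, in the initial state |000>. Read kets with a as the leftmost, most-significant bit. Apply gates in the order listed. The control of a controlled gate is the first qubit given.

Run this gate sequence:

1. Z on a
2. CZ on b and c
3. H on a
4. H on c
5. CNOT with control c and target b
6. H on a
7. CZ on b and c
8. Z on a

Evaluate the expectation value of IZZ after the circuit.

The observable IZZ averages to 1.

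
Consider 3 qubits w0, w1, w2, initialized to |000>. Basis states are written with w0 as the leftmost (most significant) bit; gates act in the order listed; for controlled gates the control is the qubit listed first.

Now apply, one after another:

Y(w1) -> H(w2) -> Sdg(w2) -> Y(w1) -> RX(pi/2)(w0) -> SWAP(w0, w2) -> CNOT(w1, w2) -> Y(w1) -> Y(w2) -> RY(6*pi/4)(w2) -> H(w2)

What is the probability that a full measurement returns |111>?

A full measurement returns |111> with probability 1/4.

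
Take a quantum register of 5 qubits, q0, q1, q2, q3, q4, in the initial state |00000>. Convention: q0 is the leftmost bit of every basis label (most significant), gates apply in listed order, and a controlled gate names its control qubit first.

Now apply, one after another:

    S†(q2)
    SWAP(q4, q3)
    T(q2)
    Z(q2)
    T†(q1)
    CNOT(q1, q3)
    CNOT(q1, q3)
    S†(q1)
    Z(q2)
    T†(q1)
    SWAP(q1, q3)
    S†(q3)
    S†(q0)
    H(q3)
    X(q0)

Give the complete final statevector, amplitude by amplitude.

The resulting statevector has amplitude sqrt(2)/2 on |10000>, sqrt(2)/2 on |10010>, and 0 on every other basis state. Key observation: gates 6-7 undo each other exactly, leaving only the rest of the circuit to track.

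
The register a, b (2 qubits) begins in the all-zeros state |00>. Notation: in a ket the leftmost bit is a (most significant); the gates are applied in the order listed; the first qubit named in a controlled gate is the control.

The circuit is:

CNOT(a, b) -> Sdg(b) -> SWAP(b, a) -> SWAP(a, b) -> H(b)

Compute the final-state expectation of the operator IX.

In the final state, IX has expectation 1.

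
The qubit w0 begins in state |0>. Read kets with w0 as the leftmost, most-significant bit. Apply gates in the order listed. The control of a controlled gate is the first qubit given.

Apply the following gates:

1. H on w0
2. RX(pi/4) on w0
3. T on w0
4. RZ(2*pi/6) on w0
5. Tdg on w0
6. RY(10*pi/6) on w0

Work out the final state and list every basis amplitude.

After the circuit, the state carries amplitude -sqrt(2*sqrt(2) + 4)*exp(I*pi/6)/8 + sqrt(4 - 2*sqrt(2))*exp(2*I*pi/3)/8 + sqrt(12 - 6*sqrt(2))*exp(I*pi/3)/8 + sqrt(6*sqrt(2) + 12)*exp(5*I*pi/6)/8 on |0>, -sqrt(6*sqrt(2) + 12)*exp(I*pi/6)/8 - sqrt(2*sqrt(2) + 4)*exp(5*I*pi/6)/8 - sqrt(4 - 2*sqrt(2))*exp(I*pi/3)/8 + sqrt(12 - 6*sqrt(2))*exp(2*I*pi/3)/8 on |1>.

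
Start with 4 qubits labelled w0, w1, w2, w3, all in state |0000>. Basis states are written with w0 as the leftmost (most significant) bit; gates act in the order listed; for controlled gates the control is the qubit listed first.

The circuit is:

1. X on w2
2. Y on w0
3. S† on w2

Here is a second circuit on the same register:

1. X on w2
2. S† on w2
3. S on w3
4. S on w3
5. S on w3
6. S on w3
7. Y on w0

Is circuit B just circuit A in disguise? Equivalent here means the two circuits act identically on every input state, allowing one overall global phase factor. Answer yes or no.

Yes, they are equivalent — the unitaries differ by at most a global phase.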